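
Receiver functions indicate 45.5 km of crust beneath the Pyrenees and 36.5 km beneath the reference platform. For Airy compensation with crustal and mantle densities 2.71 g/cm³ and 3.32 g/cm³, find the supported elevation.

Excess crust Δ = 45.5 km − 36.5 km = 9 km, split between elevation h and root r with h + r = Δ.
Airy balance ρ_c h = (ρ_m − ρ_c) r gives r = h ρ_c/(ρ_m − ρ_c), so h (1 + ρ_c/(ρ_m − ρ_c)) = Δ, i.e. h = Δ (ρ_m − ρ_c)/ρ_m.
h = 9 km × 0.61/3.32 = 1.65 km.

1.65 km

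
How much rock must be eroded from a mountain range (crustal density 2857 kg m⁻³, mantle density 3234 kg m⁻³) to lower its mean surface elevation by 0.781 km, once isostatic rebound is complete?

6.7 km

Net drop Δ = e − u = e − e ρ_c/ρ_m = e (ρ_m − ρ_c)/ρ_m.
e = Δ ρ_m/(ρ_m − ρ_c) = 0.781 km × 3234/377 = 6.7 km.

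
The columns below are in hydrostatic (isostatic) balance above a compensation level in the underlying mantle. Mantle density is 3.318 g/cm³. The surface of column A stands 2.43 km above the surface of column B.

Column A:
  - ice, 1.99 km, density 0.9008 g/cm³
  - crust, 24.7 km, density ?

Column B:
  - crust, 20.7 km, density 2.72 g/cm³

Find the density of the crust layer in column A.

2.69 g/cm³

Take the compensation level at the base of the deeper column (depth z_c below the surface of column A) and equate Σ ρ_i t_i down to z_c; mantle fills any gap and the z_c terms cancel.
Column A: 1.99×0.9008 + 24.7×ρ + (z_c − 26.69)×3.318
Column B: 2.43×0 + 20.7×2.72 + (z_c − 2.43 − 20.7)×3.318
The z_c×3.318 term appears on both sides and cancels. Collect the known terms of each column as K = Σ(ρt)_known − 3.318 × (depth of known layers): K_A = 1.792592 − 3.318×26.69 = −86.764828; K_B = 56.304 − 3.318×(2.43 + 20.7) = −20.44134.
Balance: K_A + 24.7×ρ = K_B, so ρ = (K_B − K_A)/24.7 = 66.3235/24.7 = 2.69 g/cm³.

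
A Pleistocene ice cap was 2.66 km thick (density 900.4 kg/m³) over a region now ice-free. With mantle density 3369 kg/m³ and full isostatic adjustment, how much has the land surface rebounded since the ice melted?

0.711 km

Removing the load lets mantle flow back in; uplift u satisfies ρ_ice t = ρ_m u.
u = t ρ_ice/ρ_m = 2.66 km × 900.4/3369 = 0.711 km.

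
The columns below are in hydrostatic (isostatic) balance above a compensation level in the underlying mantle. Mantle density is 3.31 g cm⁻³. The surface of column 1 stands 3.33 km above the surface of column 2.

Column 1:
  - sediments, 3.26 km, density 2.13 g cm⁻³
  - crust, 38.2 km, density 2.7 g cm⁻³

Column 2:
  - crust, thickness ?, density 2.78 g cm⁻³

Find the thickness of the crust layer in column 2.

Take the compensation level at the base of the deeper column (depth z_c below the surface of column 1) and equate Σ ρ_i t_i down to z_c; mantle fills any gap and the z_c terms cancel.
Column 1: 3.26×2.13 + 38.2×2.7 + (z_c − 41.46)×3.31
Column 2: 3.33×0 + x×2.78 + (z_c − 3.33 − 0 − x)×3.31
The z_c×3.31 term appears on both sides and cancels. Collect the known terms of each column as K = Σ(ρt)_known − 3.31 × (depth of known layers): K_1 = 110.0838 − 3.31×41.46 = −27.1488; K_2 = 0 − 3.31×(3.33 + 0) = −11.0223.
Balance: K_1 = K_2 − x×(3.31 − 2.78), so x = (K_2 − K_1)/(3.31 − 2.78) = 16.1265/0.53 = 30.4 km.

30.4 km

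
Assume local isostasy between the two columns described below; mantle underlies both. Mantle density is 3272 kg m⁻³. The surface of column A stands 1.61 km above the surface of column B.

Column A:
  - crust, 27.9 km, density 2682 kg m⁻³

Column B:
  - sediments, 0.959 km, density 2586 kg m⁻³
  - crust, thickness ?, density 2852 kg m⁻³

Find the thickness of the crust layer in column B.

Take the compensation level at the base of the deeper column (depth z_c below the surface of column A) and equate Σ ρ_i t_i down to z_c; mantle fills any gap and the z_c terms cancel.
Column A: 27.9×2682 + (z_c − 27.9)×3272
Column B: 1.61×0 + 0.959×2586 + x×2852 + (z_c − 1.61 − 0.959 − x)×3272
The z_c×3272 term appears on both sides and cancels. Collect the known terms of each column as K = Σ(ρt)_known − 3272 × (depth of known layers): K_A = 74827.8 − 3272×27.9 = −16461; K_B = 2479.974 − 3272×(1.61 + 0.959) = −5925.794.
Balance: K_A = K_B − x×(3272 − 2852), so x = (K_B − K_A)/(3272 − 2852) = 10535.2/420 = 25.1 km.

25.1 km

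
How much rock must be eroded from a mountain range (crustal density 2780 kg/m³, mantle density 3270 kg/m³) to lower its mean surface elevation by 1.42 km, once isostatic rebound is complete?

9.48 km

Net drop Δ = e − u = e − e ρ_c/ρ_m = e (ρ_m − ρ_c)/ρ_m.
e = Δ ρ_m/(ρ_m − ρ_c) = 1.42 km × 3270/490 = 9.48 km.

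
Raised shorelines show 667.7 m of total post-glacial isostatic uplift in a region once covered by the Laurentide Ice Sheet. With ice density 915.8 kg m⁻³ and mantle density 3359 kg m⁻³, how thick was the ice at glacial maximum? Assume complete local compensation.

u = t ρ_ice/ρ_m → t = u ρ_m/ρ_ice = 667.7 m × 3359/915.8 = 2450 m.

2450 m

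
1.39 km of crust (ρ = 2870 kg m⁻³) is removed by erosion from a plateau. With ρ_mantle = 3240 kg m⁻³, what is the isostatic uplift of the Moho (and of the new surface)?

1.23 km

Unloading: uplift u = e ρ_c/ρ_m = 1.39 km × 2870/3240 = 1.23 km.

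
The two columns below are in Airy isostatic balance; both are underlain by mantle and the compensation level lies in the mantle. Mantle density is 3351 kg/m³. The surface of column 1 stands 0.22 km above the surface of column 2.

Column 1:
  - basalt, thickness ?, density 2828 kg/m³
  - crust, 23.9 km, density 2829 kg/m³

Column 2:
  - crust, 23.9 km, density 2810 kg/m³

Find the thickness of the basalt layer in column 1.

2.28 km

Take the compensation level at the base of the deeper column (depth z_c below the surface of column 1) and equate Σ ρ_i t_i down to z_c; mantle fills any gap and the z_c terms cancel.
Column 1: x×2828 + 23.9×2829 + (z_c − 23.9 − x)×3351
Column 2: 0.22×0 + 23.9×2810 + (z_c − 0.22 − 23.9)×3351
The z_c×3351 term appears on both sides and cancels. Collect the known terms of each column as K = Σ(ρt)_known − 3351 × (depth of known layers): K_1 = 67613.1 − 3351×23.9 = −12475.8; K_2 = 67159 − 3351×(0.22 + 23.9) = −13667.12.
Balance: K_1 − x×(3351 − 2828) = K_2, so x = (K_1 − K_2)/(3351 − 2828) = 1191.32/523 = 2.28 km.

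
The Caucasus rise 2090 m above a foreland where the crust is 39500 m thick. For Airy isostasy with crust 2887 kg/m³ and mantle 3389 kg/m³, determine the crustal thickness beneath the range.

Root depth r = h ρ_c / (ρ_m − ρ_c) = 2090 m × 2887 / 502 = 12020 m.
Total thickness = T + h + r = 39500 m + 2090 m + 12020 m = 53600 m.

53600 m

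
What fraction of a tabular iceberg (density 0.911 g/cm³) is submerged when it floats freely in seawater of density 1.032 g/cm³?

Submerged fraction = ρ_obj/ρ_fluid = 0.911/1.032 = 88.3%.

88.3%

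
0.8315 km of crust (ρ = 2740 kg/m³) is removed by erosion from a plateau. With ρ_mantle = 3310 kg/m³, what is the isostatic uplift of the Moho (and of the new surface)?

0.688 km

Unloading: uplift u = e ρ_c/ρ_m = 0.8315 km × 2740/3310 = 0.688 km.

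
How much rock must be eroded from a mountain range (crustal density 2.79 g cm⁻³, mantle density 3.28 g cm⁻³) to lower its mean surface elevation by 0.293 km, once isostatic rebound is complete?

Net drop Δ = e − u = e − e ρ_c/ρ_m = e (ρ_m − ρ_c)/ρ_m.
e = Δ ρ_m/(ρ_m − ρ_c) = 0.293 km × 3.28/0.49 = 1.96 km.

1.96 km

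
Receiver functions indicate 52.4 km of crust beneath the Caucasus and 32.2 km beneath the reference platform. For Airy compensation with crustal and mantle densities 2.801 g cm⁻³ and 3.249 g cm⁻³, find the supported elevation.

Excess crust Δ = 52.4 km − 32.2 km = 20.2 km, split between elevation h and root r with h + r = Δ.
Airy balance ρ_c h = (ρ_m − ρ_c) r gives r = h ρ_c/(ρ_m − ρ_c), so h (1 + ρ_c/(ρ_m − ρ_c)) = Δ, i.e. h = Δ (ρ_m − ρ_c)/ρ_m.
h = 20.2 km × 0.448/3.249 = 2.79 km.

2.79 km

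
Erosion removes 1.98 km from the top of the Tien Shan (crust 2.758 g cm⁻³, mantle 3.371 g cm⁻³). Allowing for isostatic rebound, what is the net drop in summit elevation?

0.36 km

Rebound u = e ρ_c/ρ_m = 1.98 km × 2.758/3.371 = 1.62 km.
Net surface drop = e − u = 1.98 km − 1.62 km = e (ρ_m − ρ_c)/ρ_m = 0.36 km.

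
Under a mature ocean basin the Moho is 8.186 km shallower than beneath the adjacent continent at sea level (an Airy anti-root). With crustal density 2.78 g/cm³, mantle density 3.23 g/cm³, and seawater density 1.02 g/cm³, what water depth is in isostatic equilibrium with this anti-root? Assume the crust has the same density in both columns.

Replacing a thickness d of crust by seawater at the top must be balanced by replacing crust with mantle at the base: d (ρ_c − ρ_w) = a (ρ_m − ρ_c).
d = a (ρ_m − ρ_c)/(ρ_c − ρ_w) = 8.186 km × 0.45/1.76 = 2.09 km.

2.09 km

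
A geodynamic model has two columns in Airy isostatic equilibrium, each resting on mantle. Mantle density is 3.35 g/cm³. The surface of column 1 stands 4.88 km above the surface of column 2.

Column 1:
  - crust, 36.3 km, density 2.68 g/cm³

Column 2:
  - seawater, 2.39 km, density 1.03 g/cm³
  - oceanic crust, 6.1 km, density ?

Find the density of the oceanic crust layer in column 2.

Take the compensation level at the base of the deeper column (depth z_c below the surface of column 1) and equate Σ ρ_i t_i down to z_c; mantle fills any gap and the z_c terms cancel.
Column 1: 36.3×2.68 + (z_c − 36.3)×3.35
Column 2: 4.88×0 + 2.39×1.03 + 6.1×ρ + (z_c − 4.88 − 8.49)×3.35
The z_c×3.35 term appears on both sides and cancels. Collect the known terms of each column as K = Σ(ρt)_known − 3.35 × (depth of known layers): K_1 = 97.284 − 3.35×36.3 = −24.321; K_2 = 2.4617 − 3.35×(4.88 + 8.49) = −42.3278.
Balance: K_1 = K_2 + 6.1×ρ, so ρ = (K_1 − K_2)/6.1 = 18.0068/6.1 = 2.95 g/cm³.

2.95 g/cm³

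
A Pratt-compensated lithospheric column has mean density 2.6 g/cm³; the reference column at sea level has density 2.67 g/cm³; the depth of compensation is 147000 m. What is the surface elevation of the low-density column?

3960 m

ρ_ref D = ρ (D + h) → h = D (ρ_ref − ρ)/ρ.
h = 147000 m × (2.67 − 2.6)/2.6 = 3960 m.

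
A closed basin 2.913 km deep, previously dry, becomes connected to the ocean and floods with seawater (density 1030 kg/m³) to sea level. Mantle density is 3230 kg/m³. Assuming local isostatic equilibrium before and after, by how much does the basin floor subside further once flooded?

1.36 km

After flooding the water column is d + s deep. Its weight must equal the weight of mantle displaced by the extra subsidence s: (d + s) ρ_w = s ρ_m.
s = d ρ_w / (ρ_m − ρ_w) = 2.913 km × 1030/(3230 − 1030) = 1.36 km.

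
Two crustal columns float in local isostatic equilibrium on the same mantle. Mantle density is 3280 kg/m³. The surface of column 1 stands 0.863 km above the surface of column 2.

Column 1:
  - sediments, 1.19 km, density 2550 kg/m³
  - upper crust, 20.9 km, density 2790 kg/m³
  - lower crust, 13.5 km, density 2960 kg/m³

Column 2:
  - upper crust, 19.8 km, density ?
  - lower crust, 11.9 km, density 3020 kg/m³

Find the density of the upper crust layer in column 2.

2800 kg/m³

Take the compensation level at the base of the deeper column (depth z_c below the surface of column 1) and equate Σ ρ_i t_i down to z_c; mantle fills any gap and the z_c terms cancel.
Column 1: 1.19×2550 + 20.9×2790 + 13.5×2960 + (z_c − 35.59)×3280
Column 2: 0.863×0 + 19.8×ρ + 11.9×3020 + (z_c − 0.863 − 31.7)×3280
The z_c×3280 term appears on both sides and cancels. Collect the known terms of each column as K = Σ(ρt)_known − 3280 × (depth of known layers): K_1 = 101305.5 − 3280×35.59 = −15429.7; K_2 = 35938 − 3280×(0.863 + 31.7) = −70868.64.
Balance: K_1 = K_2 + 19.8×ρ, so ρ = (K_1 − K_2)/19.8 = 55438.9/19.8 = 2800 kg/m³.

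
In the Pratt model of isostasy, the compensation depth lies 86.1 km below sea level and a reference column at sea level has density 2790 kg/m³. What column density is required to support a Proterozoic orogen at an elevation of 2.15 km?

Pratt balance: ρ_ref D = ρ (D + h).
ρ = ρ_ref D/(D + h) = 2790 × 86.1 km/(86.1 km + 2.15 km) = 2720 kg/m³.

2720 kg/m³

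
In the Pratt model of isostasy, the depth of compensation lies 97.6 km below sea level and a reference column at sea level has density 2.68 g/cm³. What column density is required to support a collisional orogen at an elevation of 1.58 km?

Pratt balance: ρ_ref D = ρ (D + h).
ρ = ρ_ref D/(D + h) = 2.68 × 97.6 km/(97.6 km + 1.58 km) = 2.64 g/cm³.

2.64 g/cm³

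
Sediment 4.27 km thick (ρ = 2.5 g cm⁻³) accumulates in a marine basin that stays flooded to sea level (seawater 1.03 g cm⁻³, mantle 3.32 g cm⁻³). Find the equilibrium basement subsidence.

2.74 km

Submarine loading: the sediment displaces seawater, and the subsidence is in turn flooded, so s (ρ_m − ρ_w) = t (ρ_sed − ρ_w).
s = 4.27 km × (2.5 − 1.03) / (3.32 − 1.03) = 2.74 km.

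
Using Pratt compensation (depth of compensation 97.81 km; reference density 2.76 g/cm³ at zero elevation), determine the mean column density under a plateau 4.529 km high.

2.64 g/cm³

Pratt balance: ρ_ref D = ρ (D + h).
ρ = ρ_ref D/(D + h) = 2.76 × 97.81 km/(97.81 km + 4.529 km) = 2.64 g/cm³.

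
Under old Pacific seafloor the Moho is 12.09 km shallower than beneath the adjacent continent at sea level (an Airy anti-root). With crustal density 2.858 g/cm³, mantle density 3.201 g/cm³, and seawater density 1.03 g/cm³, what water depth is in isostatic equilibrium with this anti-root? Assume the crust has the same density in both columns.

2.27 km

Replacing a thickness d of crust by seawater at the top must be balanced by replacing crust with mantle at the base: d (ρ_c − ρ_w) = a (ρ_m − ρ_c).
d = a (ρ_m − ρ_c)/(ρ_c − ρ_w) = 12.09 km × 0.343/1.828 = 2.27 km.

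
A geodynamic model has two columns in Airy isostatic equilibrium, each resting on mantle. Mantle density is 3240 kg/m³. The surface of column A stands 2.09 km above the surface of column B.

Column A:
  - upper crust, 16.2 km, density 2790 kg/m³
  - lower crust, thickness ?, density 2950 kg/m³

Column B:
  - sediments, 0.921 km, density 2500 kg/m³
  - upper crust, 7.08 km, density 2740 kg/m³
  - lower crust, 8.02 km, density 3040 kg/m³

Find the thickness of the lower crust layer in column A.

Take the compensation level at the base of the deeper column (depth z_c below the surface of column A) and equate Σ ρ_i t_i down to z_c; mantle fills any gap and the z_c terms cancel.
Column A: 16.2×2790 + x×2950 + (z_c − 16.2 − x)×3240
Column B: 2.09×0 + 0.921×2500 + 7.08×2740 + 8.02×3040 + (z_c − 2.09 − 16.021)×3240
The z_c×3240 term appears on both sides and cancels. Collect the known terms of each column as K = Σ(ρt)_known − 3240 × (depth of known layers): K_A = 45198 − 3240×16.2 = −7290; K_B = 46082.5 − 3240×(2.09 + 16.021) = −12597.14.
Balance: K_A − x×(3240 − 2950) = K_B, so x = (K_A − K_B)/(3240 − 2950) = 5307.14/290 = 18.3 km.

18.3 km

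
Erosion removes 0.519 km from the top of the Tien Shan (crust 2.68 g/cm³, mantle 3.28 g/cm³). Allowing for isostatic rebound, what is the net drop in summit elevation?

0.0949 km

Rebound u = e ρ_c/ρ_m = 0.519 km × 2.68/3.28 = 0.4241 km.
Net surface drop = e − u = 0.519 km − 0.4241 km = e (ρ_m − ρ_c)/ρ_m = 0.0949 km.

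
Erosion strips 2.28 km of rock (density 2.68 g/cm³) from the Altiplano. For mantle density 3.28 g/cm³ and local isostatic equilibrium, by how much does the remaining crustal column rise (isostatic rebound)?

1.86 km

Unloading: uplift u = e ρ_c/ρ_m = 2.28 km × 2.68/3.28 = 1.86 km.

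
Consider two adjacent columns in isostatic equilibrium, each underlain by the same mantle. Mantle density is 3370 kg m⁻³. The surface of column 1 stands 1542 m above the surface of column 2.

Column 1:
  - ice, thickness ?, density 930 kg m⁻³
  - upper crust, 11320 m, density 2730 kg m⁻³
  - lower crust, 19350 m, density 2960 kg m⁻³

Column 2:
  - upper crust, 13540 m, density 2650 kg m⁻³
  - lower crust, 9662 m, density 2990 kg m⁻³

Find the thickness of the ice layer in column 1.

Take the compensation level at the base of the deeper column (depth z_c below the surface of column 1) and equate Σ ρ_i t_i down to z_c; mantle fills any gap and the z_c terms cancel.
Column 1: x×930 + 11320×2730 + 19350×2960 + (z_c − 30670 − x)×3370
Column 2: 1542×0 + 13540×2650 + 9662×2990 + (z_c − 1542 − 23202)×3370
The z_c×3370 term appears on both sides and cancels. Collect the known terms of each column as K = Σ(ρt)_known − 3370 × (depth of known layers): K_1 = 88179600 − 3370×30670 = −15178300; K_2 = 64770380 − 3370×(1542 + 23202) = −18616900.
Balance: K_1 − x×(3370 − 930) = K_2, so x = (K_1 − K_2)/(3370 − 930) = 3438600/2440 = 1410 m.

1410 m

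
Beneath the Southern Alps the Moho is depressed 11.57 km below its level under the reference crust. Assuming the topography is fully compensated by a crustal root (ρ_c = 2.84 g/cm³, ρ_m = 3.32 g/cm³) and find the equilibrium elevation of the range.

For local isostatic compensation: ρ_c h = (ρ_m − ρ_c) r.
h = r (ρ_m − ρ_c) / ρ_c = 11.57 km × (3.32 − 2.84) / 2.84 = 1.96 km.

1.96 km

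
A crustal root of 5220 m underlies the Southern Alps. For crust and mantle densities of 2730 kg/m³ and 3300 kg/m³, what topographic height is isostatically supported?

1090 m

Isostatic balance requires: ρ_c h = (ρ_m − ρ_c) r.
h = r (ρ_m − ρ_c) / ρ_c = 5220 m × (3300 − 2730) / 2730 = 1090 m.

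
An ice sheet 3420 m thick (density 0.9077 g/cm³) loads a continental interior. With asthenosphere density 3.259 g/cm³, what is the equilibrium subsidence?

Isostatic balance requires: the ice load ρ_ice t is balanced by mantle displaced below, ρ_m s.
s = t ρ_ice / ρ_m = 3420 m × 0.9077/3.259 = 953 m.

953 m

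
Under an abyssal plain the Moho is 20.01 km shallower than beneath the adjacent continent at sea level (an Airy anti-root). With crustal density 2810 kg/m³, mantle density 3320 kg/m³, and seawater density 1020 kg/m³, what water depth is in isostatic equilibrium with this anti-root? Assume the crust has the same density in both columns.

5.7 km

Replacing a thickness d of crust by seawater at the top must be balanced by replacing crust with mantle at the base: d (ρ_c − ρ_w) = a (ρ_m − ρ_c).
d = a (ρ_m − ρ_c)/(ρ_c − ρ_w) = 20.01 km × 510/1790 = 5.7 km.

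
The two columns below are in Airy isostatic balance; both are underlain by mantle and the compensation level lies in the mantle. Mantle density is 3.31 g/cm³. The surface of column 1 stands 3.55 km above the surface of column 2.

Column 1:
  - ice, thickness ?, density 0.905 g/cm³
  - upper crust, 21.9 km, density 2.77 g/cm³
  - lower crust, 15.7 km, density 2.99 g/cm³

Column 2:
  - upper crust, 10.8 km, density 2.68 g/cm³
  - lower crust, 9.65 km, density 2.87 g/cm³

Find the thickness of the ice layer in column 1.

Take the compensation level at the base of the deeper column (depth z_c below the surface of column 1) and equate Σ ρ_i t_i down to z_c; mantle fills any gap and the z_c terms cancel.
Column 1: x×0.905 + 21.9×2.77 + 15.7×2.99 + (z_c − 37.6 − x)×3.31
Column 2: 3.55×0 + 10.8×2.68 + 9.65×2.87 + (z_c − 3.55 − 20.45)×3.31
The z_c×3.31 term appears on both sides and cancels. Collect the known terms of each column as K = Σ(ρt)_known − 3.31 × (depth of known layers): K_1 = 107.606 − 3.31×37.6 = −16.85; K_2 = 56.6395 − 3.31×(3.55 + 20.45) = −22.8005.
Balance: K_1 − x×(3.31 − 0.905) = K_2, so x = (K_1 − K_2)/(3.31 − 0.905) = 5.9505/2.405 = 2.47 km.

2.47 km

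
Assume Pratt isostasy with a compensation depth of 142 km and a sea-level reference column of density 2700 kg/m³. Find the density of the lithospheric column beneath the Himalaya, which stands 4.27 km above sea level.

Pratt balance: ρ_ref D = ρ (D + h).
ρ = ρ_ref D/(D + h) = 2700 × 142 km/(142 km + 4.27 km) = 2620 kg/m³.

2620 kg/m³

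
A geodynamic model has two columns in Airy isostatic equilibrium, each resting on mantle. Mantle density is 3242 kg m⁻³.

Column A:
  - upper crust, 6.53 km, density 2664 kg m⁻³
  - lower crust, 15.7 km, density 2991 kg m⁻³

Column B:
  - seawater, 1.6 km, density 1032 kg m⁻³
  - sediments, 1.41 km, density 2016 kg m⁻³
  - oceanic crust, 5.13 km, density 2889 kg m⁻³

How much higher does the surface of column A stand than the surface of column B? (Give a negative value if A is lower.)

0.197 km

For any compensation level in the mantle, the mantle terms cancel and isostasy reduces to e = (Σt_A − Σt_B) − (Σ(ρt)_A − Σ(ρt)_B) / ρ_m.
Σt_A = 22.23 km; Σt_B = 8.14 km; Σ(ρt)_A = 64354.62; Σ(ρt)_B = 19314.33 (in km·kg m⁻³).
e = (22.23 − 8.14) − (64354.62 − 19314.33) / 3242 = 0.197 km.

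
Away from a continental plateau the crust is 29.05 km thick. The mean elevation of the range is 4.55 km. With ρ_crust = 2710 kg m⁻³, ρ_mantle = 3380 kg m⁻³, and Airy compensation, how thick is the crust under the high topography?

52 km

Root depth r = h ρ_c / (ρ_m − ρ_c) = 4.55 km × 2710 / 670 = 18.4 km.
Total thickness = T + h + r = 29.05 km + 4.55 km + 18.4 km = 52 km.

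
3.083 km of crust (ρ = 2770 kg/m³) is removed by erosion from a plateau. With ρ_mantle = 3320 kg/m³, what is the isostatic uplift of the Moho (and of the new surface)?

2.57 km

Unloading: uplift u = e ρ_c/ρ_m = 3.083 km × 2770/3320 = 2.57 km.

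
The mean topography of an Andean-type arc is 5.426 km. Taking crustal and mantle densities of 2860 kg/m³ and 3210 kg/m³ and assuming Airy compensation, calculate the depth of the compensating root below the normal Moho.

By Archimedes' principle applied to the lithosphere: the weight of the topography is balanced by the buoyancy of the root, ρ_c h = (ρ_m − ρ_c) r.
r = h · ρ_c / (ρ_m − ρ_c) = 5.426 km × 2860 / (3210 − 2860) = 44.3 km.

44.3 km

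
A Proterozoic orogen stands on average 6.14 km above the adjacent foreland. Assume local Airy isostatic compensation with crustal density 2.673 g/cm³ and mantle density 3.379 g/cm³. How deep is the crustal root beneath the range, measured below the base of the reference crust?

23.2 km

By Archimedes' principle applied to the lithosphere: the weight of the topography is balanced by the buoyancy of the root, ρ_c h = (ρ_m − ρ_c) r.
r = h · ρ_c / (ρ_m − ρ_c) = 6.14 km × 2.673 / (3.379 − 2.673) = 23.2 km.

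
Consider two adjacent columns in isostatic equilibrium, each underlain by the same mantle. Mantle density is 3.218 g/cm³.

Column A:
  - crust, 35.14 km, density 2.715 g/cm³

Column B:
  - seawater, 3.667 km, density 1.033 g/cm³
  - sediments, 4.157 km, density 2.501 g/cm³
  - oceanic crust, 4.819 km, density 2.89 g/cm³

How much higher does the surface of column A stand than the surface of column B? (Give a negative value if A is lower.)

For any compensation level in the mantle, the mantle terms cancel and isostasy reduces to e = (Σt_A − Σt_B) − (Σ(ρt)_A − Σ(ρt)_B) / ρ_m.
Σt_A = 35.14 km; Σt_B = 12.643 km; Σ(ρt)_A = 95.4051; Σ(ρt)_B = 28.111578 (in km·g/cm³).
e = (35.14 − 12.643) − (95.4051 − 28.111578) / 3.218 = 1.59 km.

1.59 km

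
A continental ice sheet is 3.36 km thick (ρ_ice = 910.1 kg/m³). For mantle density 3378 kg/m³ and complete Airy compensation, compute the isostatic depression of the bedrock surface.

Isostatic balance requires: the ice load ρ_ice t is balanced by mantle displaced below, ρ_m s.
s = t ρ_ice / ρ_m = 3.36 km × 910.1/3378 = 0.905 km.

0.905 km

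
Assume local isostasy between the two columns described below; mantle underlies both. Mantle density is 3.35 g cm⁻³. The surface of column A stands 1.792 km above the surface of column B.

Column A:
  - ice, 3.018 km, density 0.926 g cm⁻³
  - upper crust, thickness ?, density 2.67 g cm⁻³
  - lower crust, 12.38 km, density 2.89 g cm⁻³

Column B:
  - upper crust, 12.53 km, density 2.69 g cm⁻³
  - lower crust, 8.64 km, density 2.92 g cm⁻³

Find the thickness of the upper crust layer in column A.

Take the compensation level at the base of the deeper column (depth z_c below the surface of column A) and equate Σ ρ_i t_i down to z_c; mantle fills any gap and the z_c terms cancel.
Column A: 3.018×0.926 + x×2.67 + 12.38×2.89 + (z_c − 15.398 − x)×3.35
Column B: 1.792×0 + 12.53×2.69 + 8.64×2.92 + (z_c − 1.792 − 21.17)×3.35
The z_c×3.35 term appears on both sides and cancels. Collect the known terms of each column as K = Σ(ρt)_known − 3.35 × (depth of known layers): K_A = 38.572868 − 3.35×15.398 = −13.010432; K_B = 58.9345 − 3.35×(1.792 + 21.17) = −17.9882.
Balance: K_A − x×(3.35 − 2.67) = K_B, so x = (K_A − K_B)/(3.35 − 2.67) = 4.97777/0.68 = 7.32 km.

7.32 km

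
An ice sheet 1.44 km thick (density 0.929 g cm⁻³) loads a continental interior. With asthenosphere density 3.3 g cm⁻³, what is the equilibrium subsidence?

0.405 km

Balancing pressure at the compensation depth: the ice load ρ_ice t is balanced by mantle displaced below, ρ_m s.
s = t ρ_ice / ρ_m = 1.44 km × 0.929/3.3 = 0.405 km.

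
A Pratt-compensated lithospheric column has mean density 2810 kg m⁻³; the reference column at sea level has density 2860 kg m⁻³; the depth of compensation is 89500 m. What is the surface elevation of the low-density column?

ρ_ref D = ρ (D + h) → h = D (ρ_ref − ρ)/ρ.
h = 89500 m × (2860 − 2810)/2810 = 1590 m.

1590 m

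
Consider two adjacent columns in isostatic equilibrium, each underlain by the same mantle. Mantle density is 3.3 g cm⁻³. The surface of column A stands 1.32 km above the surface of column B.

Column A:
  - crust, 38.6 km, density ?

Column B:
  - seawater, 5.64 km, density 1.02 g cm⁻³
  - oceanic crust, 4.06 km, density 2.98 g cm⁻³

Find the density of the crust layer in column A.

Take the compensation level at the base of the deeper column (depth z_c below the surface of column A) and equate Σ ρ_i t_i down to z_c; mantle fills any gap and the z_c terms cancel.
Column A: 38.6×ρ + (z_c − 38.6)×3.3
Column B: 1.32×0 + 5.64×1.02 + 4.06×2.98 + (z_c − 1.32 − 9.7)×3.3
The z_c×3.3 term appears on both sides and cancels. Collect the known terms of each column as K = Σ(ρt)_known − 3.3 × (depth of known layers): K_A = 0 − 3.3×38.6 = −127.38; K_B = 17.8516 − 3.3×(1.32 + 9.7) = −18.5144.
Balance: K_A + 38.6×ρ = K_B, so ρ = (K_B − K_A)/38.6 = 108.866/38.6 = 2.82 g cm⁻³.

2.82 g cm⁻³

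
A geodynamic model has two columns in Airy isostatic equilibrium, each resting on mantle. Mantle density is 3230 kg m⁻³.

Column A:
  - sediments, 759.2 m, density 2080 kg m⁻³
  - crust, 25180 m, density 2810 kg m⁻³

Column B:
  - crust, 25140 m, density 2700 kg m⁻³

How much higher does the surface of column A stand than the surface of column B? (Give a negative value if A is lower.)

For any compensation level in the mantle, the mantle terms cancel and isostasy reduces to e = (Σt_A − Σt_B) − (Σ(ρt)_A − Σ(ρt)_B) / ρ_m.
Σt_A = 25939.2 m; Σt_B = 25140 m; Σ(ρt)_A = 72334936; Σ(ρt)_B = 67878000 (in m·kg m⁻³).
e = (25939.2 − 25140) − (72334936 − 67878000) / 3230 = −581 m.

−581 m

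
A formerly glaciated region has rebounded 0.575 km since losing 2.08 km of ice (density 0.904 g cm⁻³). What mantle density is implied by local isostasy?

ρ_m = ρ_ice t / u = 0.904 × 2.08 km/0.575 km = 3.27 g cm⁻³.

3.27 g cm⁻³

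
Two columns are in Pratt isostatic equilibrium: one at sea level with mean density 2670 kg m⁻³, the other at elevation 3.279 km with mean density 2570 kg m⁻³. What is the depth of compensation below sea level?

ρ_ref D = ρ (D + h) → D (ρ_ref − ρ) = ρ h.
D = ρ h/(ρ_ref − ρ) = 2570 × 3.279 km/(2670 − 2570) = 84.3 km.

84.3 km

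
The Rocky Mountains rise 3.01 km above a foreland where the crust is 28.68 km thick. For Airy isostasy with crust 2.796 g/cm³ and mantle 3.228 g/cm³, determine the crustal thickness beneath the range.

51.2 km

Root depth r = h ρ_c / (ρ_m − ρ_c) = 3.01 km × 2.796 / 0.432 = 19.48 km.
Total thickness = T + h + r = 28.68 km + 3.01 km + 19.48 km = 51.2 km.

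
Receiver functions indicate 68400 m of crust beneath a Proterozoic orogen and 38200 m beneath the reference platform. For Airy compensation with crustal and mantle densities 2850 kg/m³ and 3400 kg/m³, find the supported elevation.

4890 m

Excess crust Δ = 68400 m − 38200 m = 30200 m, split between elevation h and root r with h + r = Δ.
Airy balance ρ_c h = (ρ_m − ρ_c) r gives r = h ρ_c/(ρ_m − ρ_c), so h (1 + ρ_c/(ρ_m − ρ_c)) = Δ, i.e. h = Δ (ρ_m − ρ_c)/ρ_m.
h = 30200 m × 550/3400 = 4890 m.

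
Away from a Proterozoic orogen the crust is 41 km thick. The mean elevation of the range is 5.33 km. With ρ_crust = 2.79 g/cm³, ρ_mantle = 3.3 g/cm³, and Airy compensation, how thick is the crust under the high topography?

75.5 km

Root depth r = h ρ_c / (ρ_m − ρ_c) = 5.33 km × 2.79 / 0.51 = 29.16 km.
Total thickness = T + h + r = 41 km + 5.33 km + 29.16 km = 75.5 km.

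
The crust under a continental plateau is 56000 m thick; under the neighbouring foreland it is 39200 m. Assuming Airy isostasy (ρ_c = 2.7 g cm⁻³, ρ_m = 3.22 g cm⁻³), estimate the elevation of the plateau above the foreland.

2710 m

Excess crust Δ = 56000 m − 39200 m = 16800 m, split between elevation h and root r with h + r = Δ.
Airy balance ρ_c h = (ρ_m − ρ_c) r gives r = h ρ_c/(ρ_m − ρ_c), so h (1 + ρ_c/(ρ_m − ρ_c)) = Δ, i.e. h = Δ (ρ_m − ρ_c)/ρ_m.
h = 16800 m × 0.52/3.22 = 2710 m.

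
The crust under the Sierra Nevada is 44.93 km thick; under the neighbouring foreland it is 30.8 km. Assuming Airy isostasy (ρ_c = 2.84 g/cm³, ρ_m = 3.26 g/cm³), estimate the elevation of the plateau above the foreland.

Excess crust Δ = 44.93 km − 30.8 km = 14.13 km, split between elevation h and root r with h + r = Δ.
Airy balance ρ_c h = (ρ_m − ρ_c) r gives r = h ρ_c/(ρ_m − ρ_c), so h (1 + ρ_c/(ρ_m − ρ_c)) = Δ, i.e. h = Δ (ρ_m − ρ_c)/ρ_m.
h = 14.13 km × 0.42/3.26 = 1.82 km.

1.82 km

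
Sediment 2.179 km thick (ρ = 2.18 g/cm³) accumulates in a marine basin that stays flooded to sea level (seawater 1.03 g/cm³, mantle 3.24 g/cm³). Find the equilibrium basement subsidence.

Submarine loading: the sediment displaces seawater, and the subsidence is in turn flooded, so s (ρ_m − ρ_w) = t (ρ_sed − ρ_w).
s = 2.179 km × (2.18 − 1.03) / (3.24 − 1.03) = 1.13 km.

1.13 km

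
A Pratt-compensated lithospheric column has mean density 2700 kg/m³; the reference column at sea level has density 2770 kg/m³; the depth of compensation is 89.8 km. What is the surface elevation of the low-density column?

ρ_ref D = ρ (D + h) → h = D (ρ_ref − ρ)/ρ.
h = 89.8 km × (2770 − 2700)/2700 = 2.33 km.

2.33 km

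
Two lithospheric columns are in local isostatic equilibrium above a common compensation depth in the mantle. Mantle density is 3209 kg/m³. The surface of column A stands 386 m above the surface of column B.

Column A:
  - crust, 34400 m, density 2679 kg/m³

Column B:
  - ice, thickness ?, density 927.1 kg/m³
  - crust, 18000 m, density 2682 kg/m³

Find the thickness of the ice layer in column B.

3290 m

Take the compensation level at the base of the deeper column (depth z_c below the surface of column A) and equate Σ ρ_i t_i down to z_c; mantle fills any gap and the z_c terms cancel.
Column A: 34400×2679 + (z_c − 34400)×3209
Column B: 386×0 + x×927.1 + 18000×2682 + (z_c − 386 − 18000 − x)×3209
The z_c×3209 term appears on both sides and cancels. Collect the known terms of each column as K = Σ(ρt)_known − 3209 × (depth of known layers): K_A = 92157600 − 3209×34400 = −18232000; K_B = 48276000 − 3209×(386 + 18000) = −10724674.
Balance: K_A = K_B − x×(3209 − 927.1), so x = (K_B − K_A)/(3209 − 927.1) = 7507330/2281.9 = 3290 m.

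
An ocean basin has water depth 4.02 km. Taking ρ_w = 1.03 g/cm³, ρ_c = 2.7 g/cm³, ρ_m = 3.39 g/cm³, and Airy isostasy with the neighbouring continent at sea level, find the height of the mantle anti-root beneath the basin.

9.73 km

In Airy isostatic equilibrium: replacing crust with seawater at the top is compensated by replacing crust with mantle at the base: d (ρ_c − ρ_w) = a (ρ_m − ρ_c).
a = d (ρ_c − ρ_w)/(ρ_m − ρ_c) = 4.02 km × 1.67/0.69 = 9.73 km.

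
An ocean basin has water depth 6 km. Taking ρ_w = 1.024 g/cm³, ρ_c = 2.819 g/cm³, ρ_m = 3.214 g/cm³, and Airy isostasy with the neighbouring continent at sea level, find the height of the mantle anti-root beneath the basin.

27.3 km

Isostatic balance requires: replacing crust with seawater at the top is compensated by replacing crust with mantle at the base: d (ρ_c − ρ_w) = a (ρ_m − ρ_c).
a = d (ρ_c − ρ_w)/(ρ_m − ρ_c) = 6 km × 1.795/0.395 = 27.3 km.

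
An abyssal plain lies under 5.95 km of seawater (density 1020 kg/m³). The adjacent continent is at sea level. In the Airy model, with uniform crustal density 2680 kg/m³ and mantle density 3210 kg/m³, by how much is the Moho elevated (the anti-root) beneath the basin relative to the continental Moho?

Balancing pressure at the compensation depth: replacing crust with seawater at the top is compensated by replacing crust with mantle at the base: d (ρ_c − ρ_w) = a (ρ_m − ρ_c).
a = d (ρ_c − ρ_w)/(ρ_m − ρ_c) = 5.95 km × 1660/530 = 18.6 km.

18.6 km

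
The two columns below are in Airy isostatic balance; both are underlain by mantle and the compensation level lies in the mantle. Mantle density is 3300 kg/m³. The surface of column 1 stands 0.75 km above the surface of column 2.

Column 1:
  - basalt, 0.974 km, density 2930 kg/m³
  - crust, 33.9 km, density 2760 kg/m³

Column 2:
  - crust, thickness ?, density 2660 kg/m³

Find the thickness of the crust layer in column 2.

Take the compensation level at the base of the deeper column (depth z_c below the surface of column 1) and equate Σ ρ_i t_i down to z_c; mantle fills any gap and the z_c terms cancel.
Column 1: 0.974×2930 + 33.9×2760 + (z_c − 34.874)×3300
Column 2: 0.75×0 + x×2660 + (z_c − 0.75 − 0 − x)×3300
The z_c×3300 term appears on both sides and cancels. Collect the known terms of each column as K = Σ(ρt)_known − 3300 × (depth of known layers): K_1 = 96417.82 − 3300×34.874 = −18666.38; K_2 = 0 − 3300×(0.75 + 0) = −2475.
Balance: K_1 = K_2 − x×(3300 − 2660), so x = (K_2 − K_1)/(3300 − 2660) = 16191.4/640 = 25.3 km.

25.3 km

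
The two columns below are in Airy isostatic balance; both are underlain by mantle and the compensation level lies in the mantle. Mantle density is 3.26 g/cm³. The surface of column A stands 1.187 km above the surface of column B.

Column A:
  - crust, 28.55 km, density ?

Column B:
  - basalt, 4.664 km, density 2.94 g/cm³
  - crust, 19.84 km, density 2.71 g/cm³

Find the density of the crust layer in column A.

Take the compensation level at the base of the deeper column (depth z_c below the surface of column A) and equate Σ ρ_i t_i down to z_c; mantle fills any gap and the z_c terms cancel.
Column A: 28.55×ρ + (z_c − 28.55)×3.26
Column B: 1.187×0 + 4.664×2.94 + 19.84×2.71 + (z_c − 1.187 − 24.504)×3.26
The z_c×3.26 term appears on both sides and cancels. Collect the known terms of each column as K = Σ(ρt)_known − 3.26 × (depth of known layers): K_A = 0 − 3.26×28.55 = −93.073; K_B = 67.47856 − 3.26×(1.187 + 24.504) = −16.2741.
Balance: K_A + 28.55×ρ = K_B, so ρ = (K_B − K_A)/28.55 = 76.7989/28.55 = 2.69 g/cm³.

2.69 g/cm³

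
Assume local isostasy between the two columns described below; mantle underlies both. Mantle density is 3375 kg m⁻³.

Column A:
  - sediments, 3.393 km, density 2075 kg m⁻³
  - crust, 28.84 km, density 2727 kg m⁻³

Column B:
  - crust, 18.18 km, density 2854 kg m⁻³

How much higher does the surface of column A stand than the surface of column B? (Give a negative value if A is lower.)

For any compensation level in the mantle, the mantle terms cancel and isostasy reduces to e = (Σt_A − Σt_B) − (Σ(ρt)_A − Σ(ρt)_B) / ρ_m.
Σt_A = 32.233 km; Σt_B = 18.18 km; Σ(ρt)_A = 85687.155; Σ(ρt)_B = 51885.72 (in km·kg m⁻³).
e = (32.233 − 18.18) − (85687.155 − 51885.72) / 3375 = 4.04 km.

4.04 km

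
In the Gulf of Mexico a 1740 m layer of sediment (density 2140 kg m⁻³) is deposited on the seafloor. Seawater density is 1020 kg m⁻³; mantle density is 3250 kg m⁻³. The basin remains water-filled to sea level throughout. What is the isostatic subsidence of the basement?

Submarine loading: the sediment displaces seawater, and the subsidence is in turn flooded, so s (ρ_m − ρ_w) = t (ρ_sed − ρ_w).
s = 1740 m × (2140 − 1020) / (3250 − 1020) = 874 m.

874 m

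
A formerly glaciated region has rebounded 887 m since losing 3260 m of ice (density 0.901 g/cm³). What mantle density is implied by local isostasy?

3.31 g/cm³

ρ_m = ρ_ice t / u = 0.901 × 3260 m/887 m = 3.31 g/cm³.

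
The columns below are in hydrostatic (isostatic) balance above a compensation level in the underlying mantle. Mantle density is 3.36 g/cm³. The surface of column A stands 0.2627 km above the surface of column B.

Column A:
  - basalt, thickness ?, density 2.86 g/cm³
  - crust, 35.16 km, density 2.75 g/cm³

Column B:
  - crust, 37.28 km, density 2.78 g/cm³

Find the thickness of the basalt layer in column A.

2.11 km

Take the compensation level at the base of the deeper column (depth z_c below the surface of column A) and equate Σ ρ_i t_i down to z_c; mantle fills any gap and the z_c terms cancel.
Column A: x×2.86 + 35.16×2.75 + (z_c − 35.16 − x)×3.36
Column B: 0.2627×0 + 37.28×2.78 + (z_c − 0.2627 − 37.28)×3.36
The z_c×3.36 term appears on both sides and cancels. Collect the known terms of each column as K = Σ(ρt)_known − 3.36 × (depth of known layers): K_A = 96.69 − 3.36×35.16 = −21.4476; K_B = 103.6384 − 3.36×(0.2627 + 37.28) = −22.505072.
Balance: K_A − x×(3.36 − 2.86) = K_B, so x = (K_A − K_B)/(3.36 − 2.86) = 1.05747/0.5 = 2.11 km.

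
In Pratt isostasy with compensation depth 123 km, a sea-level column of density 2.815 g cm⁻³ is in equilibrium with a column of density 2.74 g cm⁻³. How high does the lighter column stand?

ρ_ref D = ρ (D + h) → h = D (ρ_ref − ρ)/ρ.
h = 123 km × (2.815 − 2.74)/2.74 = 3.37 km.

3.37 km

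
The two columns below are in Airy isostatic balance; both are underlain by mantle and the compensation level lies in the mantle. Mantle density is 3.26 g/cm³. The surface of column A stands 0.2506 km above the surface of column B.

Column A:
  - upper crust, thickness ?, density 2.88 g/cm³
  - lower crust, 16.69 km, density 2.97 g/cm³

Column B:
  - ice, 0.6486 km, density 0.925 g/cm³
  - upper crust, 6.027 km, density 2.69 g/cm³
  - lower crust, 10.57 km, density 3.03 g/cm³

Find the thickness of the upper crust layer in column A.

Take the compensation level at the base of the deeper column (depth z_c below the surface of column A) and equate Σ ρ_i t_i down to z_c; mantle fills any gap and the z_c terms cancel.
Column A: x×2.88 + 16.69×2.97 + (z_c − 16.69 − x)×3.26
Column B: 0.2506×0 + 0.6486×0.925 + 6.027×2.69 + 10.57×3.03 + (z_c − 0.2506 − 17.2456)×3.26
The z_c×3.26 term appears on both sides and cancels. Collect the known terms of each column as K = Σ(ρt)_known − 3.26 × (depth of known layers): K_A = 49.5693 − 3.26×16.69 = −4.8401; K_B = 48.839685 − 3.26×(0.2506 + 17.2456) = −8.197927.
Balance: K_A − x×(3.26 − 2.88) = K_B, so x = (K_A − K_B)/(3.26 − 2.88) = 3.35783/0.38 = 8.84 km.

8.84 km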